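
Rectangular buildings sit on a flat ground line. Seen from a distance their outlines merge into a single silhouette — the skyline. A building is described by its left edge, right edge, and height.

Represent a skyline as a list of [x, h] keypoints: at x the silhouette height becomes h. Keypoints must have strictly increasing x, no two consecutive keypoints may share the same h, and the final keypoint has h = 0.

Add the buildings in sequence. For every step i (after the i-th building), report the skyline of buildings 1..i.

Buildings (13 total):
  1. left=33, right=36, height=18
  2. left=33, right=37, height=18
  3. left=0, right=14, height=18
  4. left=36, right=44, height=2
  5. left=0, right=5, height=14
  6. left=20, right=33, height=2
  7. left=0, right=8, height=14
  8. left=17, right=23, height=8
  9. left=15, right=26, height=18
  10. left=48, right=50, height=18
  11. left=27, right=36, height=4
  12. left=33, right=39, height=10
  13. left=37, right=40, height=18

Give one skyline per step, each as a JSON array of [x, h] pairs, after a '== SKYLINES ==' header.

== SKYLINES ==
[[33,18],[36,0]]
[[33,18],[37,0]]
[[0,18],[14,0],[33,18],[37,0]]
[[0,18],[14,0],[33,18],[37,2],[44,0]]
[[0,18],[14,0],[33,18],[37,2],[44,0]]
[[0,18],[14,0],[20,2],[33,18],[37,2],[44,0]]
[[0,18],[14,0],[20,2],[33,18],[37,2],[44,0]]
[[0,18],[14,0],[17,8],[23,2],[33,18],[37,2],[44,0]]
[[0,18],[14,0],[15,18],[26,2],[33,18],[37,2],[44,0]]
[[0,18],[14,0],[15,18],[26,2],[33,18],[37,2],[44,0],[48,18],[50,0]]
[[0,18],[14,0],[15,18],[26,2],[27,4],[33,18],[37,2],[44,0],[48,18],[50,0]]
[[0,18],[14,0],[15,18],[26,2],[27,4],[33,18],[37,10],[39,2],[44,0],[48,18],[50,0]]
[[0,18],[14,0],[15,18],[26,2],[27,4],[33,18],[40,2],[44,0],[48,18],[50,0]]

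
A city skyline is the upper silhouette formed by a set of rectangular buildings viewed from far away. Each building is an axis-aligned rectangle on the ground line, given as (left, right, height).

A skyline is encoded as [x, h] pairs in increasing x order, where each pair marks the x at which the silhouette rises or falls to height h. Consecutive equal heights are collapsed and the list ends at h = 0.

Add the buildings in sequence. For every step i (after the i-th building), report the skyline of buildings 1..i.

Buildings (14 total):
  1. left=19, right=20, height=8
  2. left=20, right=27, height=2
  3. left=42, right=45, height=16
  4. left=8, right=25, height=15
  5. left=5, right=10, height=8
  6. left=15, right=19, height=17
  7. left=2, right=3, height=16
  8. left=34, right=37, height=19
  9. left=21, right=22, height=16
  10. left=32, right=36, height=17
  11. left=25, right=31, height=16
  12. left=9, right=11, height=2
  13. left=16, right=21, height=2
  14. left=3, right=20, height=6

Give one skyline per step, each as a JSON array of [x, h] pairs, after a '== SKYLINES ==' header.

== SKYLINES ==
[[19,8],[20,0]]
[[19,8],[20,2],[27,0]]
[[19,8],[20,2],[27,0],[42,16],[45,0]]
[[8,15],[25,2],[27,0],[42,16],[45,0]]
[[5,8],[8,15],[25,2],[27,0],[42,16],[45,0]]
[[5,8],[8,15],[15,17],[19,15],[25,2],[27,0],[42,16],[45,0]]
[[2,16],[3,0],[5,8],[8,15],[15,17],[19,15],[25,2],[27,0],[42,16],[45,0]]
[[2,16],[3,0],[5,8],[8,15],[15,17],[19,15],[25,2],[27,0],[34,19],[37,0],[42,16],[45,0]]
[[2,16],[3,0],[5,8],[8,15],[15,17],[19,15],[21,16],[22,15],[25,2],[27,0],[34,19],[37,0],[42,16],[45,0]]
[[2,16],[3,0],[5,8],[8,15],[15,17],[19,15],[21,16],[22,15],[25,2],[27,0],[32,17],[34,19],[37,0],[42,16],[45,0]]
[[2,16],[3,0],[5,8],[8,15],[15,17],[19,15],[21,16],[22,15],[25,16],[31,0],[32,17],[34,19],[37,0],[42,16],[45,0]]
[[2,16],[3,0],[5,8],[8,15],[15,17],[19,15],[21,16],[22,15],[25,16],[31,0],[32,17],[34,19],[37,0],[42,16],[45,0]]
[[2,16],[3,0],[5,8],[8,15],[15,17],[19,15],[21,16],[22,15],[25,16],[31,0],[32,17],[34,19],[37,0],[42,16],[45,0]]
[[2,16],[3,6],[5,8],[8,15],[15,17],[19,15],[21,16],[22,15],[25,16],[31,0],[32,17],[34,19],[37,0],[42,16],[45,0]]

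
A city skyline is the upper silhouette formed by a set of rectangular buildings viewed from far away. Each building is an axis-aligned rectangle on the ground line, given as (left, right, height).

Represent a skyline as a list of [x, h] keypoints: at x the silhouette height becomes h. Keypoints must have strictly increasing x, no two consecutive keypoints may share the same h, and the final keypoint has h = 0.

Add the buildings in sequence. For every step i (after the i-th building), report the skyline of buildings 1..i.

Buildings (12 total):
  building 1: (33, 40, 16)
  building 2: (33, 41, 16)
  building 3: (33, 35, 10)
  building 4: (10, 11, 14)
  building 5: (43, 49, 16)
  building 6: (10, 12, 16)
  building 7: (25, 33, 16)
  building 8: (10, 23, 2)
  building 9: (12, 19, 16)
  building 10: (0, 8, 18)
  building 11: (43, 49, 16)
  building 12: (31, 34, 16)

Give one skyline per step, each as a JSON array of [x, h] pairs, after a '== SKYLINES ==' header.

== SKYLINES ==
[[33,16],[40,0]]
[[33,16],[41,0]]
[[33,16],[41,0]]
[[10,14],[11,0],[33,16],[41,0]]
[[10,14],[11,0],[33,16],[41,0],[43,16],[49,0]]
[[10,16],[12,0],[33,16],[41,0],[43,16],[49,0]]
[[10,16],[12,0],[25,16],[41,0],[43,16],[49,0]]
[[10,16],[12,2],[23,0],[25,16],[41,0],[43,16],[49,0]]
[[10,16],[19,2],[23,0],[25,16],[41,0],[43,16],[49,0]]
[[0,18],[8,0],[10,16],[19,2],[23,0],[25,16],[41,0],[43,16],[49,0]]
[[0,18],[8,0],[10,16],[19,2],[23,0],[25,16],[41,0],[43,16],[49,0]]
[[0,18],[8,0],[10,16],[19,2],[23,0],[25,16],[41,0],[43,16],[49,0]]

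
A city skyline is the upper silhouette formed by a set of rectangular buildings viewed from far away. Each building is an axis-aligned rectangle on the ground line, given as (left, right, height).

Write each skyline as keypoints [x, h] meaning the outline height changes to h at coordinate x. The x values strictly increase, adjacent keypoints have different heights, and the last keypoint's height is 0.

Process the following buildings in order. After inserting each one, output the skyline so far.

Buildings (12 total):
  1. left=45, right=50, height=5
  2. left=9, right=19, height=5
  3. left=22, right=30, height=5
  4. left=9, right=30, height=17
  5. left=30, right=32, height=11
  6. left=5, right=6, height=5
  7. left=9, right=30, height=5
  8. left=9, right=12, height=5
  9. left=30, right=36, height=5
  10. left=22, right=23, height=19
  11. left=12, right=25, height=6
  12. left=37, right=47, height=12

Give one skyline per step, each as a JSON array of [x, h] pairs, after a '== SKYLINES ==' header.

== SKYLINES ==
[[45,5],[50,0]]
[[9,5],[19,0],[45,5],[50,0]]
[[9,5],[19,0],[22,5],[30,0],[45,5],[50,0]]
[[9,17],[30,0],[45,5],[50,0]]
[[9,17],[30,11],[32,0],[45,5],[50,0]]
[[5,5],[6,0],[9,17],[30,11],[32,0],[45,5],[50,0]]
[[5,5],[6,0],[9,17],[30,11],[32,0],[45,5],[50,0]]
[[5,5],[6,0],[9,17],[30,11],[32,0],[45,5],[50,0]]
[[5,5],[6,0],[9,17],[30,11],[32,5],[36,0],[45,5],[50,0]]
[[5,5],[6,0],[9,17],[22,19],[23,17],[30,11],[32,5],[36,0],[45,5],[50,0]]
[[5,5],[6,0],[9,17],[22,19],[23,17],[30,11],[32,5],[36,0],[45,5],[50,0]]
[[5,5],[6,0],[9,17],[22,19],[23,17],[30,11],[32,5],[36,0],[37,12],[47,5],[50,0]]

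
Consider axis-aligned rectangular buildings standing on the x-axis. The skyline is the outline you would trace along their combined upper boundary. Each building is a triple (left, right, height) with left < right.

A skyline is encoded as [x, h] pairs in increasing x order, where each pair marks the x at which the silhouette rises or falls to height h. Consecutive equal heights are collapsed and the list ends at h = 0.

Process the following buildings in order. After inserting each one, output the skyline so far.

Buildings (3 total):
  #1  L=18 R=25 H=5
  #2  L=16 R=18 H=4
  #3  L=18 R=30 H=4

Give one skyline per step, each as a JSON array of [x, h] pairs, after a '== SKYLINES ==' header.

== SKYLINES ==
[[18,5],[25,0]]
[[16,4],[18,5],[25,0]]
[[16,4],[18,5],[25,4],[30,0]]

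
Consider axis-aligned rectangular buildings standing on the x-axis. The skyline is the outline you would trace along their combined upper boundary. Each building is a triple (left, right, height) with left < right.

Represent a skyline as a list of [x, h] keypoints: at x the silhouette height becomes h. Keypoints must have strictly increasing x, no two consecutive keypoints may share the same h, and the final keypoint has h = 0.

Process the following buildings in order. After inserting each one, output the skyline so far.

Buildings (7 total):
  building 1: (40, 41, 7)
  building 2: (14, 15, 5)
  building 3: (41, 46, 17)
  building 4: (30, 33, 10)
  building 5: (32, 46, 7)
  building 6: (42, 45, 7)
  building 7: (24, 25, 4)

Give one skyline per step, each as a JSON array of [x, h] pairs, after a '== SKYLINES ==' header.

== SKYLINES ==
[[40,7],[41,0]]
[[14,5],[15,0],[40,7],[41,0]]
[[14,5],[15,0],[40,7],[41,17],[46,0]]
[[14,5],[15,0],[30,10],[33,0],[40,7],[41,17],[46,0]]
[[14,5],[15,0],[30,10],[33,7],[41,17],[46,0]]
[[14,5],[15,0],[30,10],[33,7],[41,17],[46,0]]
[[14,5],[15,0],[24,4],[25,0],[30,10],[33,7],[41,17],[46,0]]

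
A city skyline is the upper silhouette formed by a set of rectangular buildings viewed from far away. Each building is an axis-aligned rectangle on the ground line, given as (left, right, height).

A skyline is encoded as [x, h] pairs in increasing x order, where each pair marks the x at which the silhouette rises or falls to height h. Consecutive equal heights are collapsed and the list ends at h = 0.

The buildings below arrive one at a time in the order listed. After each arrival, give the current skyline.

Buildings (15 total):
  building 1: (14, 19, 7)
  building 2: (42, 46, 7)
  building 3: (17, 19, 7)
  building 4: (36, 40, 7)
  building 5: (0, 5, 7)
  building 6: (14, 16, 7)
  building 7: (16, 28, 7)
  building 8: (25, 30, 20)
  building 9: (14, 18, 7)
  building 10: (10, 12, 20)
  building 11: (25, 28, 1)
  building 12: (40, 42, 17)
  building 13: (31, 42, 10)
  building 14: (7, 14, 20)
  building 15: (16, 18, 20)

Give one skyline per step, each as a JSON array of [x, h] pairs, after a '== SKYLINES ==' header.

== SKYLINES ==
[[14,7],[19,0]]
[[14,7],[19,0],[42,7],[46,0]]
[[14,7],[19,0],[42,7],[46,0]]
[[14,7],[19,0],[36,7],[40,0],[42,7],[46,0]]
[[0,7],[5,0],[14,7],[19,0],[36,7],[40,0],[42,7],[46,0]]
[[0,7],[5,0],[14,7],[19,0],[36,7],[40,0],[42,7],[46,0]]
[[0,7],[5,0],[14,7],[28,0],[36,7],[40,0],[42,7],[46,0]]
[[0,7],[5,0],[14,7],[25,20],[30,0],[36,7],[40,0],[42,7],[46,0]]
[[0,7],[5,0],[14,7],[25,20],[30,0],[36,7],[40,0],[42,7],[46,0]]
[[0,7],[5,0],[10,20],[12,0],[14,7],[25,20],[30,0],[36,7],[40,0],[42,7],[46,0]]
[[0,7],[5,0],[10,20],[12,0],[14,7],[25,20],[30,0],[36,7],[40,0],[42,7],[46,0]]
[[0,7],[5,0],[10,20],[12,0],[14,7],[25,20],[30,0],[36,7],[40,17],[42,7],[46,0]]
[[0,7],[5,0],[10,20],[12,0],[14,7],[25,20],[30,0],[31,10],[40,17],[42,7],[46,0]]
[[0,7],[5,0],[7,20],[14,7],[25,20],[30,0],[31,10],[40,17],[42,7],[46,0]]
[[0,7],[5,0],[7,20],[14,7],[16,20],[18,7],[25,20],[30,0],[31,10],[40,17],[42,7],[46,0]]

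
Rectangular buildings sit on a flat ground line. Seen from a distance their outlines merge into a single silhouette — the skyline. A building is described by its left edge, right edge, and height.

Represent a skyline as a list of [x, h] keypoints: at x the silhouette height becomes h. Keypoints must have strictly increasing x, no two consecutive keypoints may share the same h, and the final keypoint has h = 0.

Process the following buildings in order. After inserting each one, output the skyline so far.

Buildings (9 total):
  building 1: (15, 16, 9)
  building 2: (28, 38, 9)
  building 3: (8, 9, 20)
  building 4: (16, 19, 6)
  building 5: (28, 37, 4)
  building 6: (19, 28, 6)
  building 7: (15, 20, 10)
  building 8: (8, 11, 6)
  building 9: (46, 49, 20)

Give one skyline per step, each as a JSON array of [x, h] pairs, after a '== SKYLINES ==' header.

== SKYLINES ==
[[15,9],[16,0]]
[[15,9],[16,0],[28,9],[38,0]]
[[8,20],[9,0],[15,9],[16,0],[28,9],[38,0]]
[[8,20],[9,0],[15,9],[16,6],[19,0],[28,9],[38,0]]
[[8,20],[9,0],[15,9],[16,6],[19,0],[28,9],[38,0]]
[[8,20],[9,0],[15,9],[16,6],[28,9],[38,0]]
[[8,20],[9,0],[15,10],[20,6],[28,9],[38,0]]
[[8,20],[9,6],[11,0],[15,10],[20,6],[28,9],[38,0]]
[[8,20],[9,6],[11,0],[15,10],[20,6],[28,9],[38,0],[46,20],[49,0]]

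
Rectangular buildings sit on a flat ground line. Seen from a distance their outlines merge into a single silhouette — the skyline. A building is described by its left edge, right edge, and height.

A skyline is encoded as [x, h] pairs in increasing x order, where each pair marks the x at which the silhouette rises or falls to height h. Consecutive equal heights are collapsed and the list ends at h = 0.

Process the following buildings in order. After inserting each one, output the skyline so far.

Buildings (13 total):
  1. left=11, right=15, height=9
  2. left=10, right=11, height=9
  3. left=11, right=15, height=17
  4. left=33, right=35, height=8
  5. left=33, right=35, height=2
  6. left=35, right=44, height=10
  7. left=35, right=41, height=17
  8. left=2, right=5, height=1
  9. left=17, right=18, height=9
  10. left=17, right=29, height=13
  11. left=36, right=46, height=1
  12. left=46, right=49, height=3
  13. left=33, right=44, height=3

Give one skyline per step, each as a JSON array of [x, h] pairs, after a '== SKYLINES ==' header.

== SKYLINES ==
[[11,9],[15,0]]
[[10,9],[15,0]]
[[10,9],[11,17],[15,0]]
[[10,9],[11,17],[15,0],[33,8],[35,0]]
[[10,9],[11,17],[15,0],[33,8],[35,0]]
[[10,9],[11,17],[15,0],[33,8],[35,10],[44,0]]
[[10,9],[11,17],[15,0],[33,8],[35,17],[41,10],[44,0]]
[[2,1],[5,0],[10,9],[11,17],[15,0],[33,8],[35,17],[41,10],[44,0]]
[[2,1],[5,0],[10,9],[11,17],[15,0],[17,9],[18,0],[33,8],[35,17],[41,10],[44,0]]
[[2,1],[5,0],[10,9],[11,17],[15,0],[17,13],[29,0],[33,8],[35,17],[41,10],[44,0]]
[[2,1],[5,0],[10,9],[11,17],[15,0],[17,13],[29,0],[33,8],[35,17],[41,10],[44,1],[46,0]]
[[2,1],[5,0],[10,9],[11,17],[15,0],[17,13],[29,0],[33,8],[35,17],[41,10],[44,1],[46,3],[49,0]]
[[2,1],[5,0],[10,9],[11,17],[15,0],[17,13],[29,0],[33,8],[35,17],[41,10],[44,1],[46,3],[49,0]]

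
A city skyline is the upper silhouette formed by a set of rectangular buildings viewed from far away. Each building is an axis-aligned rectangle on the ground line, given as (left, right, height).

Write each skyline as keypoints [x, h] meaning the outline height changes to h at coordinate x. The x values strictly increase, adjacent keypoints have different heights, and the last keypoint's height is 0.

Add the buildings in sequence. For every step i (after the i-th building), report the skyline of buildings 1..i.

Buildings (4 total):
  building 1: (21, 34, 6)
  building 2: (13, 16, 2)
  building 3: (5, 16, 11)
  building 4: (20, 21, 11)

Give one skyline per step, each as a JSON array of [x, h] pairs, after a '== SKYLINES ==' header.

== SKYLINES ==
[[21,6],[34,0]]
[[13,2],[16,0],[21,6],[34,0]]
[[5,11],[16,0],[21,6],[34,0]]
[[5,11],[16,0],[20,11],[21,6],[34,0]]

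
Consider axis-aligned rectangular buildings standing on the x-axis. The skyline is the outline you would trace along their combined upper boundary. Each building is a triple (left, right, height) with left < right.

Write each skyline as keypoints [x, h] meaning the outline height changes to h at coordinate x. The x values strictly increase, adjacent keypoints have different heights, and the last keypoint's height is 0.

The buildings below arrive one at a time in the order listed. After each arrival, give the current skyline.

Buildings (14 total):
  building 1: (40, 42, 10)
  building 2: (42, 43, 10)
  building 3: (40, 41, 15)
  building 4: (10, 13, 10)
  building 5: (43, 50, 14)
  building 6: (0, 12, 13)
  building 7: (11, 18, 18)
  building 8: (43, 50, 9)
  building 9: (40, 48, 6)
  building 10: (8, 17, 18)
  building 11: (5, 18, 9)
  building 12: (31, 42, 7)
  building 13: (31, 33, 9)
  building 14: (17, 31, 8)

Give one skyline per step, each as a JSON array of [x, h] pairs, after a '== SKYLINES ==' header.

== SKYLINES ==
[[40,10],[42,0]]
[[40,10],[43,0]]
[[40,15],[41,10],[43,0]]
[[10,10],[13,0],[40,15],[41,10],[43,0]]
[[10,10],[13,0],[40,15],[41,10],[43,14],[50,0]]
[[0,13],[12,10],[13,0],[40,15],[41,10],[43,14],[50,0]]
[[0,13],[11,18],[18,0],[40,15],[41,10],[43,14],[50,0]]
[[0,13],[11,18],[18,0],[40,15],[41,10],[43,14],[50,0]]
[[0,13],[11,18],[18,0],[40,15],[41,10],[43,14],[50,0]]
[[0,13],[8,18],[18,0],[40,15],[41,10],[43,14],[50,0]]
[[0,13],[8,18],[18,0],[40,15],[41,10],[43,14],[50,0]]
[[0,13],[8,18],[18,0],[31,7],[40,15],[41,10],[43,14],[50,0]]
[[0,13],[8,18],[18,0],[31,9],[33,7],[40,15],[41,10],[43,14],[50,0]]
[[0,13],[8,18],[18,8],[31,9],[33,7],[40,15],[41,10],[43,14],[50,0]]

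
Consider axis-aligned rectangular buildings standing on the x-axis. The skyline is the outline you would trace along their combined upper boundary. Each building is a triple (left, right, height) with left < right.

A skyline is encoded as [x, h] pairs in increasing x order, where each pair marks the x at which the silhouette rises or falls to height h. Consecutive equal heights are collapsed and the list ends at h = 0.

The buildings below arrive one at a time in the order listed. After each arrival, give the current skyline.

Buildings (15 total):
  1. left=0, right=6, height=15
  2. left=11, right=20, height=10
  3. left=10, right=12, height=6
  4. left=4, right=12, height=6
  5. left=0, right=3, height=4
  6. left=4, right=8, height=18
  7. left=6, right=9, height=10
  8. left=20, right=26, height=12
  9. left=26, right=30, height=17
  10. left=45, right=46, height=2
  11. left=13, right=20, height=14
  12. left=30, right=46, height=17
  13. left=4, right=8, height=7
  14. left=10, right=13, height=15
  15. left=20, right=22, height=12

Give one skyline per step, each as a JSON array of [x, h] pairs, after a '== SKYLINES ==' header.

== SKYLINES ==
[[0,15],[6,0]]
[[0,15],[6,0],[11,10],[20,0]]
[[0,15],[6,0],[10,6],[11,10],[20,0]]
[[0,15],[6,6],[11,10],[20,0]]
[[0,15],[6,6],[11,10],[20,0]]
[[0,15],[4,18],[8,6],[11,10],[20,0]]
[[0,15],[4,18],[8,10],[9,6],[11,10],[20,0]]
[[0,15],[4,18],[8,10],[9,6],[11,10],[20,12],[26,0]]
[[0,15],[4,18],[8,10],[9,6],[11,10],[20,12],[26,17],[30,0]]
[[0,15],[4,18],[8,10],[9,6],[11,10],[20,12],[26,17],[30,0],[45,2],[46,0]]
[[0,15],[4,18],[8,10],[9,6],[11,10],[13,14],[20,12],[26,17],[30,0],[45,2],[46,0]]
[[0,15],[4,18],[8,10],[9,6],[11,10],[13,14],[20,12],[26,17],[46,0]]
[[0,15],[4,18],[8,10],[9,6],[11,10],[13,14],[20,12],[26,17],[46,0]]
[[0,15],[4,18],[8,10],[9,6],[10,15],[13,14],[20,12],[26,17],[46,0]]
[[0,15],[4,18],[8,10],[9,6],[10,15],[13,14],[20,12],[26,17],[46,0]]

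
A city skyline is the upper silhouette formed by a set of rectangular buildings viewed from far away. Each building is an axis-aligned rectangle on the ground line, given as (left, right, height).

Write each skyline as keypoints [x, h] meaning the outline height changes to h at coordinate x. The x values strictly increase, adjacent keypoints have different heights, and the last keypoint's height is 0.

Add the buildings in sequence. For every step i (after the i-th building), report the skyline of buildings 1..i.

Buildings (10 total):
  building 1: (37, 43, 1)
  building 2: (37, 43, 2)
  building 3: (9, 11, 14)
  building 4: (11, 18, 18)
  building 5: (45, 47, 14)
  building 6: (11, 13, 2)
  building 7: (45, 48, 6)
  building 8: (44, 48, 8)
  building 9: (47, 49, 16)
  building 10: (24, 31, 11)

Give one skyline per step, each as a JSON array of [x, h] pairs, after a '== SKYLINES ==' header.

== SKYLINES ==
[[37,1],[43,0]]
[[37,2],[43,0]]
[[9,14],[11,0],[37,2],[43,0]]
[[9,14],[11,18],[18,0],[37,2],[43,0]]
[[9,14],[11,18],[18,0],[37,2],[43,0],[45,14],[47,0]]
[[9,14],[11,18],[18,0],[37,2],[43,0],[45,14],[47,0]]
[[9,14],[11,18],[18,0],[37,2],[43,0],[45,14],[47,6],[48,0]]
[[9,14],[11,18],[18,0],[37,2],[43,0],[44,8],[45,14],[47,8],[48,0]]
[[9,14],[11,18],[18,0],[37,2],[43,0],[44,8],[45,14],[47,16],[49,0]]
[[9,14],[11,18],[18,0],[24,11],[31,0],[37,2],[43,0],[44,8],[45,14],[47,16],[49,0]]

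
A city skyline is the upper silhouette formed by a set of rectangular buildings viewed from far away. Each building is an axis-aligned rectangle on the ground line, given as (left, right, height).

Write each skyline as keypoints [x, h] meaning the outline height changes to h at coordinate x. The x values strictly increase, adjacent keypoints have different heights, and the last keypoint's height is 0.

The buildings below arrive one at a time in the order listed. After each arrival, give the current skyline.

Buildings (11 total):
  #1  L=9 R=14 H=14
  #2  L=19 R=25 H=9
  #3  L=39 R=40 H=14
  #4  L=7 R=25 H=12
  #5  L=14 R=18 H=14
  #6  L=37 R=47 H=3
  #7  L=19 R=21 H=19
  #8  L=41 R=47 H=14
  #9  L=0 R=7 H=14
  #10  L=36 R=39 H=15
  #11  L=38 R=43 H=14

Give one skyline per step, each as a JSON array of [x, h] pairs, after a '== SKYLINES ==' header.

== SKYLINES ==
[[9,14],[14,0]]
[[9,14],[14,0],[19,9],[25,0]]
[[9,14],[14,0],[19,9],[25,0],[39,14],[40,0]]
[[7,12],[9,14],[14,12],[25,0],[39,14],[40,0]]
[[7,12],[9,14],[18,12],[25,0],[39,14],[40,0]]
[[7,12],[9,14],[18,12],[25,0],[37,3],[39,14],[40,3],[47,0]]
[[7,12],[9,14],[18,12],[19,19],[21,12],[25,0],[37,3],[39,14],[40,3],[47,0]]
[[7,12],[9,14],[18,12],[19,19],[21,12],[25,0],[37,3],[39,14],[40,3],[41,14],[47,0]]
[[0,14],[7,12],[9,14],[18,12],[19,19],[21,12],[25,0],[37,3],[39,14],[40,3],[41,14],[47,0]]
[[0,14],[7,12],[9,14],[18,12],[19,19],[21,12],[25,0],[36,15],[39,14],[40,3],[41,14],[47,0]]
[[0,14],[7,12],[9,14],[18,12],[19,19],[21,12],[25,0],[36,15],[39,14],[47,0]]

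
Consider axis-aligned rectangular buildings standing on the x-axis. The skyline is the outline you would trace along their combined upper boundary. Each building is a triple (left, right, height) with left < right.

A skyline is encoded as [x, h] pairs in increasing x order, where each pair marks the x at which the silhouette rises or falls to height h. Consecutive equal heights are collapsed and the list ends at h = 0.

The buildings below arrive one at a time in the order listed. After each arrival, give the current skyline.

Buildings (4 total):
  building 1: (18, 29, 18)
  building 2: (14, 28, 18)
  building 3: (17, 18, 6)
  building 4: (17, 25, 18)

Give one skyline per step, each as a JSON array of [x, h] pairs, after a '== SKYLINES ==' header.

== SKYLINES ==
[[18,18],[29,0]]
[[14,18],[29,0]]
[[14,18],[29,0]]
[[14,18],[29,0]]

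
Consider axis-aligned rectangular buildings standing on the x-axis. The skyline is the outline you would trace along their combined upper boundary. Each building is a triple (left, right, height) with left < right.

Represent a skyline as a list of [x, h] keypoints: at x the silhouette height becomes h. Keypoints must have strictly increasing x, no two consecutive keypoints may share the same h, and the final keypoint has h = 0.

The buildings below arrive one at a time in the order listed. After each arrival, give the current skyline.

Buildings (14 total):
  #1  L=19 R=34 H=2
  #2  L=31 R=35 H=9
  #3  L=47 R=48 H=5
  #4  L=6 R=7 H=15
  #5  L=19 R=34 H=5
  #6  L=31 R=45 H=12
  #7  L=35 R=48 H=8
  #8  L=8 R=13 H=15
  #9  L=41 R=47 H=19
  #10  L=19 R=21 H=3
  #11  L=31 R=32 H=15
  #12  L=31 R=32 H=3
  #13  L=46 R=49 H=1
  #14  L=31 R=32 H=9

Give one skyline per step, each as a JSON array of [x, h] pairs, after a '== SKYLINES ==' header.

== SKYLINES ==
[[19,2],[34,0]]
[[19,2],[31,9],[35,0]]
[[19,2],[31,9],[35,0],[47,5],[48,0]]
[[6,15],[7,0],[19,2],[31,9],[35,0],[47,5],[48,0]]
[[6,15],[7,0],[19,5],[31,9],[35,0],[47,5],[48,0]]
[[6,15],[7,0],[19,5],[31,12],[45,0],[47,5],[48,0]]
[[6,15],[7,0],[19,5],[31,12],[45,8],[48,0]]
[[6,15],[7,0],[8,15],[13,0],[19,5],[31,12],[45,8],[48,0]]
[[6,15],[7,0],[8,15],[13,0],[19,5],[31,12],[41,19],[47,8],[48,0]]
[[6,15],[7,0],[8,15],[13,0],[19,5],[31,12],[41,19],[47,8],[48,0]]
[[6,15],[7,0],[8,15],[13,0],[19,5],[31,15],[32,12],[41,19],[47,8],[48,0]]
[[6,15],[7,0],[8,15],[13,0],[19,5],[31,15],[32,12],[41,19],[47,8],[48,0]]
[[6,15],[7,0],[8,15],[13,0],[19,5],[31,15],[32,12],[41,19],[47,8],[48,1],[49,0]]
[[6,15],[7,0],[8,15],[13,0],[19,5],[31,15],[32,12],[41,19],[47,8],[48,1],[49,0]]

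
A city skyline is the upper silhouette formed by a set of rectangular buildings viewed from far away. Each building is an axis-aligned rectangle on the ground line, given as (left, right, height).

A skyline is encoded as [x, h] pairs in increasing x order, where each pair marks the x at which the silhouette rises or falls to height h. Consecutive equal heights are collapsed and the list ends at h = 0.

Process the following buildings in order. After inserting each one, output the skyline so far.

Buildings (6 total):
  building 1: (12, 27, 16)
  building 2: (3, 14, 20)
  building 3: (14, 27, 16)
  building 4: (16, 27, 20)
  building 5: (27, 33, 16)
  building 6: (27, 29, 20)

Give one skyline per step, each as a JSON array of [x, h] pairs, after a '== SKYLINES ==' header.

== SKYLINES ==
[[12,16],[27,0]]
[[3,20],[14,16],[27,0]]
[[3,20],[14,16],[27,0]]
[[3,20],[14,16],[16,20],[27,0]]
[[3,20],[14,16],[16,20],[27,16],[33,0]]
[[3,20],[14,16],[16,20],[29,16],[33,0]]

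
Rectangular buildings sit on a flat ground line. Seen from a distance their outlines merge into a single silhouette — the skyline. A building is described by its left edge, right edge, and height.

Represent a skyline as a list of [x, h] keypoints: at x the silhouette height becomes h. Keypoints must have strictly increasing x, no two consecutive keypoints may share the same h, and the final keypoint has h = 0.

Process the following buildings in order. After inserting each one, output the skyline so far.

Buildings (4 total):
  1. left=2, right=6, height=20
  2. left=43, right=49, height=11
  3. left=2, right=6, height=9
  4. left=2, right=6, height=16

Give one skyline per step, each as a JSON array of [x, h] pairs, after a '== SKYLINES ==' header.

== SKYLINES ==
[[2,20],[6,0]]
[[2,20],[6,0],[43,11],[49,0]]
[[2,20],[6,0],[43,11],[49,0]]
[[2,20],[6,0],[43,11],[49,0]]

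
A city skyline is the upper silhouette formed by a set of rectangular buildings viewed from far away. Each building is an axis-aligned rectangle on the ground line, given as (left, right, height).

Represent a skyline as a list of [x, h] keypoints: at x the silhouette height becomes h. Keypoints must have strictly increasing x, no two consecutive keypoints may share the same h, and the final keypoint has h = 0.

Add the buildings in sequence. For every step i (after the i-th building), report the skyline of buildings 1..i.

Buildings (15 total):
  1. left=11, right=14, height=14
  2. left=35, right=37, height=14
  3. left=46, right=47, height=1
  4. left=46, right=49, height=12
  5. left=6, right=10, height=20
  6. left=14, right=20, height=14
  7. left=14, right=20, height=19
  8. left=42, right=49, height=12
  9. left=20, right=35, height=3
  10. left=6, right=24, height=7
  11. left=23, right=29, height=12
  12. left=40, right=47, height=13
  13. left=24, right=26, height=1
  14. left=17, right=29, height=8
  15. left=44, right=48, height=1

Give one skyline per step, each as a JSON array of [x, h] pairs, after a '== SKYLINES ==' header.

== SKYLINES ==
[[11,14],[14,0]]
[[11,14],[14,0],[35,14],[37,0]]
[[11,14],[14,0],[35,14],[37,0],[46,1],[47,0]]
[[11,14],[14,0],[35,14],[37,0],[46,12],[49,0]]
[[6,20],[10,0],[11,14],[14,0],[35,14],[37,0],[46,12],[49,0]]
[[6,20],[10,0],[11,14],[20,0],[35,14],[37,0],[46,12],[49,0]]
[[6,20],[10,0],[11,14],[14,19],[20,0],[35,14],[37,0],[46,12],[49,0]]
[[6,20],[10,0],[11,14],[14,19],[20,0],[35,14],[37,0],[42,12],[49,0]]
[[6,20],[10,0],[11,14],[14,19],[20,3],[35,14],[37,0],[42,12],[49,0]]
[[6,20],[10,7],[11,14],[14,19],[20,7],[24,3],[35,14],[37,0],[42,12],[49,0]]
[[6,20],[10,7],[11,14],[14,19],[20,7],[23,12],[29,3],[35,14],[37,0],[42,12],[49,0]]
[[6,20],[10,7],[11,14],[14,19],[20,7],[23,12],[29,3],[35,14],[37,0],[40,13],[47,12],[49,0]]
[[6,20],[10,7],[11,14],[14,19],[20,7],[23,12],[29,3],[35,14],[37,0],[40,13],[47,12],[49,0]]
[[6,20],[10,7],[11,14],[14,19],[20,8],[23,12],[29,3],[35,14],[37,0],[40,13],[47,12],[49,0]]
[[6,20],[10,7],[11,14],[14,19],[20,8],[23,12],[29,3],[35,14],[37,0],[40,13],[47,12],[49,0]]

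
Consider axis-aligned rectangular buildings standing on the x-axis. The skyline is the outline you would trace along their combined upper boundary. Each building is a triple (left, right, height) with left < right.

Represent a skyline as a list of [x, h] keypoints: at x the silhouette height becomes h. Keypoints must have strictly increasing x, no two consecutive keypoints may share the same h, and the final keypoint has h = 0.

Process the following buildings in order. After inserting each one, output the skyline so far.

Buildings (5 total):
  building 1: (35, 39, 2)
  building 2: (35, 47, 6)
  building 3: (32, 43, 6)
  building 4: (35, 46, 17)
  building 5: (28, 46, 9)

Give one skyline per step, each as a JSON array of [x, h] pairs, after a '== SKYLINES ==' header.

== SKYLINES ==
[[35,2],[39,0]]
[[35,6],[47,0]]
[[32,6],[47,0]]
[[32,6],[35,17],[46,6],[47,0]]
[[28,9],[35,17],[46,6],[47,0]]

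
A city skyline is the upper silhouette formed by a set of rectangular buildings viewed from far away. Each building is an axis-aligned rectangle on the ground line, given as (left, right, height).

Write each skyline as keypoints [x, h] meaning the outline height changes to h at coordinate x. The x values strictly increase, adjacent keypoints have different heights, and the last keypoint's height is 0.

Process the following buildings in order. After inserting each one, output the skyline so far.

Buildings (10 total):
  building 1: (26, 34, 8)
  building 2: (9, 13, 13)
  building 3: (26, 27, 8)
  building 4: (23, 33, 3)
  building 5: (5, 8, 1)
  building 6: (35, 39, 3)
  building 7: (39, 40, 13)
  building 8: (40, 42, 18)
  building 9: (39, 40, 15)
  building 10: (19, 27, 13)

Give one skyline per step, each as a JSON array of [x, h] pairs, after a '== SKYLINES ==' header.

== SKYLINES ==
[[26,8],[34,0]]
[[9,13],[13,0],[26,8],[34,0]]
[[9,13],[13,0],[26,8],[34,0]]
[[9,13],[13,0],[23,3],[26,8],[34,0]]
[[5,1],[8,0],[9,13],[13,0],[23,3],[26,8],[34,0]]
[[5,1],[8,0],[9,13],[13,0],[23,3],[26,8],[34,0],[35,3],[39,0]]
[[5,1],[8,0],[9,13],[13,0],[23,3],[26,8],[34,0],[35,3],[39,13],[40,0]]
[[5,1],[8,0],[9,13],[13,0],[23,3],[26,8],[34,0],[35,3],[39,13],[40,18],[42,0]]
[[5,1],[8,0],[9,13],[13,0],[23,3],[26,8],[34,0],[35,3],[39,15],[40,18],[42,0]]
[[5,1],[8,0],[9,13],[13,0],[19,13],[27,8],[34,0],[35,3],[39,15],[40,18],[42,0]]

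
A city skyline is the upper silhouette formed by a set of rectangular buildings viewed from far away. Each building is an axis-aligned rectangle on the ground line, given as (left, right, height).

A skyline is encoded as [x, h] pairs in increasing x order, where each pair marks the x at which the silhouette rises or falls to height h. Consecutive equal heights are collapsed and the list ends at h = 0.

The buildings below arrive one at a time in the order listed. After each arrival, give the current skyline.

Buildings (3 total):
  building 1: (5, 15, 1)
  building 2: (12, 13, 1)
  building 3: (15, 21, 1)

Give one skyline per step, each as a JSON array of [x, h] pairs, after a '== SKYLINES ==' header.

== SKYLINES ==
[[5,1],[15,0]]
[[5,1],[15,0]]
[[5,1],[21,0]]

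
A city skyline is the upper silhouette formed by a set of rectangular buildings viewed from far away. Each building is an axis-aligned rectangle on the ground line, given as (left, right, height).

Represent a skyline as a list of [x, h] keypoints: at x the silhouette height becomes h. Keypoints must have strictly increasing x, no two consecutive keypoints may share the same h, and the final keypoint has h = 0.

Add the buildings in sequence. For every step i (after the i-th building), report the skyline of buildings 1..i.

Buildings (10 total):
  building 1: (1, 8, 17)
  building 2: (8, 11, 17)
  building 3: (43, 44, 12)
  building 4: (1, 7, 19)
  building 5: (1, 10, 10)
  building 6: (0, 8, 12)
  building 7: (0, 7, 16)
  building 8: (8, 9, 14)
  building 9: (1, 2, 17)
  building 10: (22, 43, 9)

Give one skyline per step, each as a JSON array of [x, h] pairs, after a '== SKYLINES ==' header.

== SKYLINES ==
[[1,17],[8,0]]
[[1,17],[11,0]]
[[1,17],[11,0],[43,12],[44,0]]
[[1,19],[7,17],[11,0],[43,12],[44,0]]
[[1,19],[7,17],[11,0],[43,12],[44,0]]
[[0,12],[1,19],[7,17],[11,0],[43,12],[44,0]]
[[0,16],[1,19],[7,17],[11,0],[43,12],[44,0]]
[[0,16],[1,19],[7,17],[11,0],[43,12],[44,0]]
[[0,16],[1,19],[7,17],[11,0],[43,12],[44,0]]
[[0,16],[1,19],[7,17],[11,0],[22,9],[43,12],[44,0]]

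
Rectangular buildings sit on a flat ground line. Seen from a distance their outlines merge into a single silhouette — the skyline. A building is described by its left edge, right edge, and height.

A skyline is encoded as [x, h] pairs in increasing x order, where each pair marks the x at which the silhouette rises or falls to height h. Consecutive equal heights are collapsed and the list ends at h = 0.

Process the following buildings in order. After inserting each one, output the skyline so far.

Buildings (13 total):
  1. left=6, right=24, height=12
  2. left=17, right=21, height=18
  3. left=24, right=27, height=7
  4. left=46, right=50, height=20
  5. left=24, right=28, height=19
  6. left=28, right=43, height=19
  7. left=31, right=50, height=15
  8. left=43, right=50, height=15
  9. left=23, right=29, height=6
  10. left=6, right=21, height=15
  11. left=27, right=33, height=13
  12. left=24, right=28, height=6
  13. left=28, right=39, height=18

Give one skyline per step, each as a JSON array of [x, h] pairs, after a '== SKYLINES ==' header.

== SKYLINES ==
[[6,12],[24,0]]
[[6,12],[17,18],[21,12],[24,0]]
[[6,12],[17,18],[21,12],[24,7],[27,0]]
[[6,12],[17,18],[21,12],[24,7],[27,0],[46,20],[50,0]]
[[6,12],[17,18],[21,12],[24,19],[28,0],[46,20],[50,0]]
[[6,12],[17,18],[21,12],[24,19],[43,0],[46,20],[50,0]]
[[6,12],[17,18],[21,12],[24,19],[43,15],[46,20],[50,0]]
[[6,12],[17,18],[21,12],[24,19],[43,15],[46,20],[50,0]]
[[6,12],[17,18],[21,12],[24,19],[43,15],[46,20],[50,0]]
[[6,15],[17,18],[21,12],[24,19],[43,15],[46,20],[50,0]]
[[6,15],[17,18],[21,12],[24,19],[43,15],[46,20],[50,0]]
[[6,15],[17,18],[21,12],[24,19],[43,15],[46,20],[50,0]]
[[6,15],[17,18],[21,12],[24,19],[43,15],[46,20],[50,0]]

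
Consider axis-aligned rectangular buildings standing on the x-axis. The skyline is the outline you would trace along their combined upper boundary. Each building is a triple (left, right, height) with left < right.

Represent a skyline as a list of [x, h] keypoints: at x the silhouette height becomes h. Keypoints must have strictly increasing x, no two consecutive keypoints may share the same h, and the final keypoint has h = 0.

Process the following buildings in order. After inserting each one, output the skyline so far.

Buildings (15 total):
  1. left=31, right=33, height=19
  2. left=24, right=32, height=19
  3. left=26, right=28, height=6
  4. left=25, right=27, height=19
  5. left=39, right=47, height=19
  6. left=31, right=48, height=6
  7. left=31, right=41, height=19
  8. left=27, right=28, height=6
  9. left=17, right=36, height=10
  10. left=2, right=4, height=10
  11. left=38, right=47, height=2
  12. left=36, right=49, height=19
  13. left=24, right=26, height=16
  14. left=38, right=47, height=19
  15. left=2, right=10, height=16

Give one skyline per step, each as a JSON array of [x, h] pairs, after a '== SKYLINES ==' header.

== SKYLINES ==
[[31,19],[33,0]]
[[24,19],[33,0]]
[[24,19],[33,0]]
[[24,19],[33,0]]
[[24,19],[33,0],[39,19],[47,0]]
[[24,19],[33,6],[39,19],[47,6],[48,0]]
[[24,19],[47,6],[48,0]]
[[24,19],[47,6],[48,0]]
[[17,10],[24,19],[47,6],[48,0]]
[[2,10],[4,0],[17,10],[24,19],[47,6],[48,0]]
[[2,10],[4,0],[17,10],[24,19],[47,6],[48,0]]
[[2,10],[4,0],[17,10],[24,19],[49,0]]
[[2,10],[4,0],[17,10],[24,19],[49,0]]
[[2,10],[4,0],[17,10],[24,19],[49,0]]
[[2,16],[10,0],[17,10],[24,19],[49,0]]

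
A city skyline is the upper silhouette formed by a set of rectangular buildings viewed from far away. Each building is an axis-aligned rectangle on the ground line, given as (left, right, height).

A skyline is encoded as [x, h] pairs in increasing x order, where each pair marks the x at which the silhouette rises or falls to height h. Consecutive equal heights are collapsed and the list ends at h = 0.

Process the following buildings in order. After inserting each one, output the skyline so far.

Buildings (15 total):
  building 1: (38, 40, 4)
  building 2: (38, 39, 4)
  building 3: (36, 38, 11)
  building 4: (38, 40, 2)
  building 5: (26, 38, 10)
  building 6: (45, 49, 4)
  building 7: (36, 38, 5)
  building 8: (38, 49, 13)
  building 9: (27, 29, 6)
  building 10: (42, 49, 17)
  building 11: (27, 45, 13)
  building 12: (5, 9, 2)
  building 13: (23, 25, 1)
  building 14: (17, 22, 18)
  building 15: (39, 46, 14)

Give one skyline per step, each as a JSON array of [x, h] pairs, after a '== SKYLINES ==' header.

== SKYLINES ==
[[38,4],[40,0]]
[[38,4],[40,0]]
[[36,11],[38,4],[40,0]]
[[36,11],[38,4],[40,0]]
[[26,10],[36,11],[38,4],[40,0]]
[[26,10],[36,11],[38,4],[40,0],[45,4],[49,0]]
[[26,10],[36,11],[38,4],[40,0],[45,4],[49,0]]
[[26,10],[36,11],[38,13],[49,0]]
[[26,10],[36,11],[38,13],[49,0]]
[[26,10],[36,11],[38,13],[42,17],[49,0]]
[[26,10],[27,13],[42,17],[49,0]]
[[5,2],[9,0],[26,10],[27,13],[42,17],[49,0]]
[[5,2],[9,0],[23,1],[25,0],[26,10],[27,13],[42,17],[49,0]]
[[5,2],[9,0],[17,18],[22,0],[23,1],[25,0],[26,10],[27,13],[42,17],[49,0]]
[[5,2],[9,0],[17,18],[22,0],[23,1],[25,0],[26,10],[27,13],[39,14],[42,17],[49,0]]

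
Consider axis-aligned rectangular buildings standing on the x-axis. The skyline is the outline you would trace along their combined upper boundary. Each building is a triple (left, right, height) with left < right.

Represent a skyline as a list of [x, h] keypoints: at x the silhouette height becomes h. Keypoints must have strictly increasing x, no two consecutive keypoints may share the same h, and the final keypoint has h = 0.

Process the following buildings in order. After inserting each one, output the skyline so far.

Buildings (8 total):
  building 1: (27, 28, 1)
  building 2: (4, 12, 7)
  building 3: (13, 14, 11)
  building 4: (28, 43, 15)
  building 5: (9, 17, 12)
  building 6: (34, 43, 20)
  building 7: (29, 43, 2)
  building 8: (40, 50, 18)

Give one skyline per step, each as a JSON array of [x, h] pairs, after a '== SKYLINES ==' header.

== SKYLINES ==
[[27,1],[28,0]]
[[4,7],[12,0],[27,1],[28,0]]
[[4,7],[12,0],[13,11],[14,0],[27,1],[28,0]]
[[4,7],[12,0],[13,11],[14,0],[27,1],[28,15],[43,0]]
[[4,7],[9,12],[17,0],[27,1],[28,15],[43,0]]
[[4,7],[9,12],[17,0],[27,1],[28,15],[34,20],[43,0]]
[[4,7],[9,12],[17,0],[27,1],[28,15],[34,20],[43,0]]
[[4,7],[9,12],[17,0],[27,1],[28,15],[34,20],[43,18],[50,0]]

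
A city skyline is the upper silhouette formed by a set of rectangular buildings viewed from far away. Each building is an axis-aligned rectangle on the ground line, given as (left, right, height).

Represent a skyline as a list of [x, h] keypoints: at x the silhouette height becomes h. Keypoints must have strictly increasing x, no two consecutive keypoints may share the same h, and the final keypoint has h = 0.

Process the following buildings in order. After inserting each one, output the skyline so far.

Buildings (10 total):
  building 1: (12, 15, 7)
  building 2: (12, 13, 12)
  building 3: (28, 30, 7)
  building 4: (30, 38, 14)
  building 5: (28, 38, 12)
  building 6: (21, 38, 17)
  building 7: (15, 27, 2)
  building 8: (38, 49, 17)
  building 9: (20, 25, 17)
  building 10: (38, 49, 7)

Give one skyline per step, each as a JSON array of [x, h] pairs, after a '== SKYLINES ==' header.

== SKYLINES ==
[[12,7],[15,0]]
[[12,12],[13,7],[15,0]]
[[12,12],[13,7],[15,0],[28,7],[30,0]]
[[12,12],[13,7],[15,0],[28,7],[30,14],[38,0]]
[[12,12],[13,7],[15,0],[28,12],[30,14],[38,0]]
[[12,12],[13,7],[15,0],[21,17],[38,0]]
[[12,12],[13,7],[15,2],[21,17],[38,0]]
[[12,12],[13,7],[15,2],[21,17],[49,0]]
[[12,12],[13,7],[15,2],[20,17],[49,0]]
[[12,12],[13,7],[15,2],[20,17],[49,0]]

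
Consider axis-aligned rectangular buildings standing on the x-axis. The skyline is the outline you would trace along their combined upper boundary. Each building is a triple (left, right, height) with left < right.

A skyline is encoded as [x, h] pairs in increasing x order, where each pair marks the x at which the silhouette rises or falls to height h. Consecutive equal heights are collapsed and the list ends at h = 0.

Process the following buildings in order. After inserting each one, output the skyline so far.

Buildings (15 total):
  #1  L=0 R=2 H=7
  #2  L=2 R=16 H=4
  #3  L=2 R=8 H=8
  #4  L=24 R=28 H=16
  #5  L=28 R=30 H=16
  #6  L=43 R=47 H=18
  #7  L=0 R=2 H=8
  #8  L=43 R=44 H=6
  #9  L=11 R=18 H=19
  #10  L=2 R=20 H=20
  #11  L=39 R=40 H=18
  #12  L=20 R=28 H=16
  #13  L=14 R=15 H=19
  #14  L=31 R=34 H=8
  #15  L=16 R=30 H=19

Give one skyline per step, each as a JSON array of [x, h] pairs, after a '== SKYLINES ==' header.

== SKYLINES ==
[[0,7],[2,0]]
[[0,7],[2,4],[16,0]]
[[0,7],[2,8],[8,4],[16,0]]
[[0,7],[2,8],[8,4],[16,0],[24,16],[28,0]]
[[0,7],[2,8],[8,4],[16,0],[24,16],[30,0]]
[[0,7],[2,8],[8,4],[16,0],[24,16],[30,0],[43,18],[47,0]]
[[0,8],[8,4],[16,0],[24,16],[30,0],[43,18],[47,0]]
[[0,8],[8,4],[16,0],[24,16],[30,0],[43,18],[47,0]]
[[0,8],[8,4],[11,19],[18,0],[24,16],[30,0],[43,18],[47,0]]
[[0,8],[2,20],[20,0],[24,16],[30,0],[43,18],[47,0]]
[[0,8],[2,20],[20,0],[24,16],[30,0],[39,18],[40,0],[43,18],[47,0]]
[[0,8],[2,20],[20,16],[30,0],[39,18],[40,0],[43,18],[47,0]]
[[0,8],[2,20],[20,16],[30,0],[39,18],[40,0],[43,18],[47,0]]
[[0,8],[2,20],[20,16],[30,0],[31,8],[34,0],[39,18],[40,0],[43,18],[47,0]]
[[0,8],[2,20],[20,19],[30,0],[31,8],[34,0],[39,18],[40,0],[43,18],[47,0]]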